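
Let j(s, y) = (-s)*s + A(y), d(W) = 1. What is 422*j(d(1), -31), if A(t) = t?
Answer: -13504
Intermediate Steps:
j(s, y) = y - s² (j(s, y) = (-s)*s + y = -s² + y = y - s²)
422*j(d(1), -31) = 422*(-31 - 1*1²) = 422*(-31 - 1*1) = 422*(-31 - 1) = 422*(-32) = -13504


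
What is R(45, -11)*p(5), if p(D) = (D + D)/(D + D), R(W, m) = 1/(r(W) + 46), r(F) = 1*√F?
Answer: 46/2071 - 3*√5/2071 ≈ 0.018972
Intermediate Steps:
r(F) = √F
R(W, m) = 1/(46 + √W) (R(W, m) = 1/(√W + 46) = 1/(46 + √W))
p(D) = 1 (p(D) = (2*D)/((2*D)) = (2*D)*(1/(2*D)) = 1)
R(45, -11)*p(5) = 1/(46 + √45) = 1/(46 + 3*√5)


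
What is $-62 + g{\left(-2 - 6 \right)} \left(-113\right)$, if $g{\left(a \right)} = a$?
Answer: $842$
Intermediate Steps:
$-62 + g{\left(-2 - 6 \right)} \left(-113\right) = -62 + \left(-2 - 6\right) \left(-113\right) = -62 - -904 = -62 + 904 = 842$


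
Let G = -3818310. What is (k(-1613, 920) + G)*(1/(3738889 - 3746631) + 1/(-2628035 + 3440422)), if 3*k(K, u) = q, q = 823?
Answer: 438880472715/898500022 ≈ 488.46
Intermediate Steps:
k(K, u) = 823/3 (k(K, u) = (⅓)*823 = 823/3)
(k(-1613, 920) + G)*(1/(3738889 - 3746631) + 1/(-2628035 + 3440422)) = (823/3 - 3818310)*(1/(3738889 - 3746631) + 1/(-2628035 + 3440422)) = -11454107*(1/(-7742) + 1/812387)/3 = -11454107*(-1/7742 + 1/812387)/3 = -11454107/3*(-804645/6289500154) = 438880472715/898500022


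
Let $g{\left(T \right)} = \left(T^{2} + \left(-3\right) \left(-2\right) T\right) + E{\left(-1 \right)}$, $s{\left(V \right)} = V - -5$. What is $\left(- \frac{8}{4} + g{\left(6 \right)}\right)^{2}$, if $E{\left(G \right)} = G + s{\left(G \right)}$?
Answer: $5329$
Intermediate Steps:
$s{\left(V \right)} = 5 + V$ ($s{\left(V \right)} = V + 5 = 5 + V$)
$E{\left(G \right)} = 5 + 2 G$ ($E{\left(G \right)} = G + \left(5 + G\right) = 5 + 2 G$)
$g{\left(T \right)} = 3 + T^{2} + 6 T$ ($g{\left(T \right)} = \left(T^{2} + \left(-3\right) \left(-2\right) T\right) + \left(5 + 2 \left(-1\right)\right) = \left(T^{2} + 6 T\right) + \left(5 - 2\right) = \left(T^{2} + 6 T\right) + 3 = 3 + T^{2} + 6 T$)
$\left(- \frac{8}{4} + g{\left(6 \right)}\right)^{2} = \left(- \frac{8}{4} + \left(3 + 6^{2} + 6 \cdot 6\right)\right)^{2} = \left(\left(-8\right) \frac{1}{4} + \left(3 + 36 + 36\right)\right)^{2} = \left(-2 + 75\right)^{2} = 73^{2} = 5329$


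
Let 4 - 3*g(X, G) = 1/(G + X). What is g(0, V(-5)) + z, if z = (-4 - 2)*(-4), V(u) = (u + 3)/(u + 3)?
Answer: 25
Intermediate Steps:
V(u) = 1 (V(u) = (3 + u)/(3 + u) = 1)
g(X, G) = 4/3 - 1/(3*(G + X))
z = 24 (z = -6*(-4) = 24)
g(0, V(-5)) + z = (-1 + 4*1 + 4*0)/(3*(1 + 0)) + 24 = (⅓)*(-1 + 4 + 0)/1 + 24 = (⅓)*1*3 + 24 = 1 + 24 = 25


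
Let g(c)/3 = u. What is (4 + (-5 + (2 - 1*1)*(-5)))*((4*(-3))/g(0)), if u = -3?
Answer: -8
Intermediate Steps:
g(c) = -9 (g(c) = 3*(-3) = -9)
(4 + (-5 + (2 - 1*1)*(-5)))*((4*(-3))/g(0)) = (4 + (-5 + (2 - 1*1)*(-5)))*((4*(-3))/(-9)) = (4 + (-5 + (2 - 1)*(-5)))*(-12*(-⅑)) = (4 + (-5 + 1*(-5)))*(4/3) = (4 + (-5 - 5))*(4/3) = (4 - 10)*(4/3) = -6*4/3 = -8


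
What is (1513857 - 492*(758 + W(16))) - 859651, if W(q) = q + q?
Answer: 265526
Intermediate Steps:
W(q) = 2*q
(1513857 - 492*(758 + W(16))) - 859651 = (1513857 - 492*(758 + 2*16)) - 859651 = (1513857 - 492*(758 + 32)) - 859651 = (1513857 - 492*790) - 859651 = (1513857 - 388680) - 859651 = 1125177 - 859651 = 265526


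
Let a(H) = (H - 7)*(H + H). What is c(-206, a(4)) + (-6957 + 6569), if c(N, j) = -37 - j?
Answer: -401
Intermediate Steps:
a(H) = 2*H*(-7 + H) (a(H) = (-7 + H)*(2*H) = 2*H*(-7 + H))
c(-206, a(4)) + (-6957 + 6569) = (-37 - 2*4*(-7 + 4)) + (-6957 + 6569) = (-37 - 2*4*(-3)) - 388 = (-37 - 1*(-24)) - 388 = (-37 + 24) - 388 = -13 - 388 = -401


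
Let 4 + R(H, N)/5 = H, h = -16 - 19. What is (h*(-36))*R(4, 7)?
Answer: 0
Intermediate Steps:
h = -35
R(H, N) = -20 + 5*H
(h*(-36))*R(4, 7) = (-35*(-36))*(-20 + 5*4) = 1260*(-20 + 20) = 1260*0 = 0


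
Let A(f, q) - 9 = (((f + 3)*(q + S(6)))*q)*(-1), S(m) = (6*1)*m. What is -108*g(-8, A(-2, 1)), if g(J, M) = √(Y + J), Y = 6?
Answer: -108*I*√2 ≈ -152.74*I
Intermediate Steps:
S(m) = 6*m
A(f, q) = 9 - q*(3 + f)*(36 + q) (A(f, q) = 9 + (((f + 3)*(q + 6*6))*q)*(-1) = 9 + (((3 + f)*(q + 36))*q)*(-1) = 9 + (((3 + f)*(36 + q))*q)*(-1) = 9 + (q*(3 + f)*(36 + q))*(-1) = 9 - q*(3 + f)*(36 + q))
g(J, M) = √(6 + J)
-108*g(-8, A(-2, 1)) = -108*√(6 - 8) = -108*I*√2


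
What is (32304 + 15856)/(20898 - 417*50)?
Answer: 3010/3 ≈ 1003.3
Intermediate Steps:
(32304 + 15856)/(20898 - 417*50) = 48160/(20898 - 20850) = 48160/48 = 48160*(1/48) = 3010/3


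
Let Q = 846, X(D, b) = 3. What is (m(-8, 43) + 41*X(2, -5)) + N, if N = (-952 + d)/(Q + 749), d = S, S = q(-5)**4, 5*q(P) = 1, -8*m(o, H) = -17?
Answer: 993111883/7975000 ≈ 124.53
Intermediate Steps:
m(o, H) = 17/8 (m(o, H) = -1/8*(-17) = 17/8)
q(P) = 1/5 (q(P) = (1/5)*1 = 1/5)
S = 1/625 (S = (1/5)**4 = 1/625 ≈ 0.0016000)
d = 1/625 ≈ 0.0016000
N = -594999/996875 (N = (-952 + 1/625)/(846 + 749) = -594999/625/1595 = -594999/625*1/1595 = -594999/996875 ≈ -0.59686)
(m(-8, 43) + 41*X(2, -5)) + N = (17/8 + 41*3) - 594999/996875 = (17/8 + 123) - 594999/996875 = 1001/8 - 594999/996875 = 993111883/7975000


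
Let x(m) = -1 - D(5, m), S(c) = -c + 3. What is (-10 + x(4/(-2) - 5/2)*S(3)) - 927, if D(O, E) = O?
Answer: -937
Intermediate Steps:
S(c) = 3 - c
x(m) = -6 (x(m) = -1 - 1*5 = -1 - 5 = -6)
(-10 + x(4/(-2) - 5/2)*S(3)) - 927 = (-10 - 6*(3 - 1*3)) - 927 = (-10 - 6*(3 - 3)) - 927 = (-10 - 6*0) - 927 = (-10 + 0) - 927 = -10 - 927 = -937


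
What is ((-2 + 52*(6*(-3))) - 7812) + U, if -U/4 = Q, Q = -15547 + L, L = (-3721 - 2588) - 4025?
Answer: 94774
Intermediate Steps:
L = -10334 (L = -6309 - 4025 = -10334)
Q = -25881 (Q = -15547 - 10334 = -25881)
U = 103524 (U = -4*(-25881) = 103524)
((-2 + 52*(6*(-3))) - 7812) + U = ((-2 + 52*(6*(-3))) - 7812) + 103524 = ((-2 + 52*(-18)) - 7812) + 103524 = ((-2 - 936) - 7812) + 103524 = (-938 - 7812) + 103524 = -8750 + 103524 = 94774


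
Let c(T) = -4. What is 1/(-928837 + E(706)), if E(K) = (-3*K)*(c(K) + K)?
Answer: -1/2415673 ≈ -4.1396e-7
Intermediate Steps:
E(K) = -3*K*(-4 + K) (E(K) = (-3*K)*(-4 + K) = -3*K*(-4 + K))
1/(-928837 + E(706)) = 1/(-928837 + 3*706*(4 - 1*706)) = 1/(-928837 + 3*706*(4 - 706)) = 1/(-928837 + 3*706*(-702)) = 1/(-928837 - 1486836) = 1/(-2415673) = -1/2415673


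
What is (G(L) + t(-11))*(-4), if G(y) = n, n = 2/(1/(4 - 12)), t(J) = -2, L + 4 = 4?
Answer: 72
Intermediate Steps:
L = 0 (L = -4 + 4 = 0)
n = -16 (n = 2/(1/(-8)) = 2/(-1/8) = 2*(-8) = -16)
G(y) = -16
(G(L) + t(-11))*(-4) = (-16 - 2)*(-4) = -18*(-4) = 72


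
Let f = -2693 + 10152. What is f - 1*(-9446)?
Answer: 16905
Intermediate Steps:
f = 7459
f - 1*(-9446) = 7459 - 1*(-9446) = 7459 + 9446 = 16905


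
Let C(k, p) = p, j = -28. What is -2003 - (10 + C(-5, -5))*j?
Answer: -1863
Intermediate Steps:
-2003 - (10 + C(-5, -5))*j = -2003 - (10 - 5)*(-28) = -2003 - 5*(-28) = -2003 - 1*(-140) = -2003 + 140 = -1863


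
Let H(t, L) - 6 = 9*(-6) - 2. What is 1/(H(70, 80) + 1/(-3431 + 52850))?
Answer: -49419/2470949 ≈ -0.020000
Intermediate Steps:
H(t, L) = -50 (H(t, L) = 6 + (9*(-6) - 2) = 6 + (-54 - 2) = 6 - 56 = -50)
1/(H(70, 80) + 1/(-3431 + 52850)) = 1/(-50 + 1/(-3431 + 52850)) = 1/(-50 + 1/49419) = 1/(-2470949/49419) = -49419/2470949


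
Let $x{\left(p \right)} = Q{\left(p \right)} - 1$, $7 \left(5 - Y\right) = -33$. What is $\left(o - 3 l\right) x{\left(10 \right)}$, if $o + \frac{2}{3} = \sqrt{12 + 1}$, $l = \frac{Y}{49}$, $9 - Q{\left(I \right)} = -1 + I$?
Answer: $\frac{1298}{1029} - \sqrt{13} \approx -2.3441$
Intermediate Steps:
$Y = \frac{68}{7}$ ($Y = 5 - - \frac{33}{7} = 5 + \frac{33}{7} = \frac{68}{7} \approx 9.7143$)
$Q{\left(I \right)} = 10 - I$ ($Q{\left(I \right)} = 9 - \left(-1 + I\right) = 10 - I$)
$l = \frac{68}{343}$ ($l = \frac{68}{7 \cdot 49} = \frac{68}{7} \cdot \frac{1}{49} = \frac{68}{343} \approx 0.19825$)
$x{\left(p \right)} = 9 - p$ ($x{\left(p \right)} = \left(10 - p\right) - 1 = 9 - p$)
$o = - \frac{2}{3} + \sqrt{13}$ ($o = - \frac{2}{3} + \sqrt{12 + 1} = - \frac{2}{3} + \sqrt{13} \approx 2.9389$)
$\left(o - 3 l\right) x{\left(10 \right)} = \left(\left(- \frac{2}{3} + \sqrt{13}\right) - \frac{204}{343}\right) \left(9 - 10\right) = \left(- \frac{1298}{1029} + \sqrt{13}\right) \left(-1\right) = \frac{1298}{1029} - \sqrt{13}$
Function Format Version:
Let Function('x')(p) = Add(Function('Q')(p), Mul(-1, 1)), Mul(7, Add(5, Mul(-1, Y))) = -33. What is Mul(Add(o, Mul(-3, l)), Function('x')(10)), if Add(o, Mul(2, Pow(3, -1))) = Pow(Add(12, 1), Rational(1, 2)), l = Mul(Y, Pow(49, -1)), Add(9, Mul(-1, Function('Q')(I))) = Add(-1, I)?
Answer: Add(Rational(1298, 1029), Mul(-1, Pow(13, Rational(1, 2)))) ≈ -2.3441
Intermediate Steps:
Y = Rational(68, 7) (Y = Add(5, Mul(Rational(-1, 7), -33)) = Add(5, Rational(33, 7)) = Rational(68, 7) ≈ 9.7143)
Function('Q')(I) = Add(10, Mul(-1, I)) (Function('Q')(I) = Add(9, Mul(-1, Add(-1, I))) = Add(9, Add(1, Mul(-1, I))) = Add(10, Mul(-1, I)))
l = Rational(68, 343) (l = Mul(Rational(68, 7), Pow(49, -1)) = Mul(Rational(68, 7), Rational(1, 49)) = Rational(68, 343) ≈ 0.19825)
Function('x')(p) = Add(9, Mul(-1, p)) (Function('x')(p) = Add(Add(10, Mul(-1, p)), Mul(-1, 1)) = Add(Add(10, Mul(-1, p)), -1) = Add(9, Mul(-1, p)))
o = Add(Rational(-2, 3), Pow(13, Rational(1, 2))) (o = Add(Rational(-2, 3), Pow(Add(12, 1), Rational(1, 2))) = Add(Rational(-2, 3), Pow(13, Rational(1, 2))) ≈ 2.9389)
Mul(Add(o, Mul(-3, l)), Function('x')(10)) = Mul(Add(Add(Rational(-2, 3), Pow(13, Rational(1, 2))), Mul(-3, Rational(68, 343))), Add(9, Mul(-1, 10))) = Mul(Add(Add(Rational(-2, 3), Pow(13, Rational(1, 2))), Rational(-204, 343)), Add(9, -10)) = Mul(Add(Rational(-1298, 1029), Pow(13, Rational(1, 2))), -1) = Add(Rational(1298, 1029), Mul(-1, Pow(13, Rational(1, 2))))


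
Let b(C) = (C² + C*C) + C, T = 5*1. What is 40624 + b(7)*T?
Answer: 41149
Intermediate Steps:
T = 5
b(C) = C + 2*C² (b(C) = (C² + C²) + C = 2*C² + C = C + 2*C²)
40624 + b(7)*T = 40624 + (7*(1 + 2*7))*5 = 40624 + (7*(1 + 14))*5 = 40624 + (7*15)*5 = 40624 + 105*5 = 40624 + 525 = 41149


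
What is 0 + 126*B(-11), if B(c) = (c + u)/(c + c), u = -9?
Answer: 1260/11 ≈ 114.55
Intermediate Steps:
B(c) = (-9 + c)/(2*c) (B(c) = (c - 9)/(c + c) = (-9 + c)/((2*c)) = (-9 + c)*(1/(2*c)) = (-9 + c)/(2*c))
0 + 126*B(-11) = 0 + 126*((½)*(-9 - 11)/(-11)) = 0 + 126*((½)*(-1/11)*(-20)) = 0 + 126*(10/11) = 0 + 1260/11 = 1260/11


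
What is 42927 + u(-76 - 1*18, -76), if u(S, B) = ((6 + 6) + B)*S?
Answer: 48943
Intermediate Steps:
u(S, B) = S*(12 + B) (u(S, B) = (12 + B)*S = S*(12 + B))
42927 + u(-76 - 1*18, -76) = 42927 + (-76 - 1*18)*(12 - 76) = 42927 + (-76 - 18)*(-64) = 42927 - 94*(-64) = 42927 + 6016 = 48943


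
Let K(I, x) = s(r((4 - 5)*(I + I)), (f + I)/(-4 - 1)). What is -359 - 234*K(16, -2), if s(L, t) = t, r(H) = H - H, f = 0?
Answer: 1949/5 ≈ 389.80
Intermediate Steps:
r(H) = 0
K(I, x) = -I/5 (K(I, x) = (0 + I)/(-4 - 1) = I/(-5) = I*(-⅕) = -I/5)
-359 - 234*K(16, -2) = -359 - (-234)*16/5 = -359 - 234*(-16/5) = -359 + 3744/5 = 1949/5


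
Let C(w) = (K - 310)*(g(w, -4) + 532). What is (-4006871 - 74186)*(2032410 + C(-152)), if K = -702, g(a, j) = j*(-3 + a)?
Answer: -3536586861402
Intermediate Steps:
C(w) = -550528 + 4048*w (C(w) = (-702 - 310)*(-4*(-3 + w) + 532) = -1012*((12 - 4*w) + 532) = -1012*(544 - 4*w) = -550528 + 4048*w)
(-4006871 - 74186)*(2032410 + C(-152)) = (-4006871 - 74186)*(2032410 + (-550528 + 4048*(-152))) = -4081057*(2032410 + (-550528 - 615296)) = -4081057*(2032410 - 1165824) = -4081057*866586 = -3536586861402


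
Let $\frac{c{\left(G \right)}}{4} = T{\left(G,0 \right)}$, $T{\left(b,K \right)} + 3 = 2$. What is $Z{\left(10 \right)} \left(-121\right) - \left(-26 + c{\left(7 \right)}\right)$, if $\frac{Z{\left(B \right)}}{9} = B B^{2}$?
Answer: $-1088970$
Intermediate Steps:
$Z{\left(B \right)} = 9 B^{3}$ ($Z{\left(B \right)} = 9 B B^{2} = 9 B^{3}$)
$T{\left(b,K \right)} = -1$ ($T{\left(b,K \right)} = -3 + 2 = -1$)
$c{\left(G \right)} = -4$ ($c{\left(G \right)} = 4 \left(-1\right) = -4$)
$Z{\left(10 \right)} \left(-121\right) - \left(-26 + c{\left(7 \right)}\right) = 9 \cdot 10^{3} \left(-121\right) + \left(26 - -4\right) = 9 \cdot 1000 \left(-121\right) + \left(26 + 4\right) = 9000 \left(-121\right) + 30 = -1089000 + 30 = -1088970$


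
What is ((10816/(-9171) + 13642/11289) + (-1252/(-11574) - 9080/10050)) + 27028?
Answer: 22323679568871624/825969826285 ≈ 27027.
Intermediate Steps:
((10816/(-9171) + 13642/11289) + (-1252/(-11574) - 9080/10050)) + 27028 = ((10816*(-1/9171) + 13642*(1/11289)) + (-1252*(-1/11574) - 9080*1/10050)) + 27028 = ((-10816/9171 + 13642/11289) + (626/5787 - 908/1005)) + 27028 = (1002986/34510473 - 1541822/1938645) + 27028 = -632895959356/825969826285 + 27028 = 22323679568871624/825969826285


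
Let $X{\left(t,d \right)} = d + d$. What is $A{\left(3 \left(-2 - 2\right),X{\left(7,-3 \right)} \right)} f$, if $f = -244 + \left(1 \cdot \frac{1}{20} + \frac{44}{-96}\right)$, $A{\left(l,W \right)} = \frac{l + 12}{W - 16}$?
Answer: $0$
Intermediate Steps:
$X{\left(t,d \right)} = 2 d$
$A{\left(l,W \right)} = \frac{12 + l}{-16 + W}$
$f = - \frac{29329}{120}$ ($f = -244 + \left(1 \cdot \frac{1}{20} + 44 \left(- \frac{1}{96}\right)\right) = -244 + \left(\frac{1}{20} - \frac{11}{24}\right) = -244 - \frac{49}{120} = - \frac{29329}{120} \approx -244.41$)
$A{\left(3 \left(-2 - 2\right),X{\left(7,-3 \right)} \right)} f = \frac{12 + 3 \left(-2 - 2\right)}{-16 + 2 \left(-3\right)} \left(- \frac{29329}{120}\right) = \frac{12 + 3 \left(-4\right)}{-16 - 6} \left(- \frac{29329}{120}\right) = \frac{12 - 12}{-22} \left(- \frac{29329}{120}\right) = \left(- \frac{1}{22}\right) 0 \left(- \frac{29329}{120}\right) = 0 \left(- \frac{29329}{120}\right) = 0$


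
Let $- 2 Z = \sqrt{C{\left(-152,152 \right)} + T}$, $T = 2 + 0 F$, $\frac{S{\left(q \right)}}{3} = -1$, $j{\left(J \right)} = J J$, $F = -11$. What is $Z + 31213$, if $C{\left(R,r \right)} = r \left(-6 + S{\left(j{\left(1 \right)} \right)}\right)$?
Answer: $31213 - \frac{i \sqrt{1366}}{2} \approx 31213.0 - 18.48 i$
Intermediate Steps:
$j{\left(J \right)} = J^{2}$
$S{\left(q \right)} = -3$ ($S{\left(q \right)} = 3 \left(-1\right) = -3$)
$T = 2$ ($T = 2 + 0 \left(-11\right) = 2 + 0 = 2$)
$C{\left(R,r \right)} = - 9 r$ ($C{\left(R,r \right)} = r \left(-6 - 3\right) = r \left(-9\right) = - 9 r$)
$Z = - \frac{i \sqrt{1366}}{2}$ ($Z = - \frac{\sqrt{\left(-9\right) 152 + 2}}{2} = - \frac{\sqrt{-1368 + 2}}{2} = - \frac{\sqrt{-1366}}{2} = - \frac{i \sqrt{1366}}{2} \approx - 18.48 i$)
$Z + 31213 = - \frac{i \sqrt{1366}}{2} + 31213 = 31213 - \frac{i \sqrt{1366}}{2}$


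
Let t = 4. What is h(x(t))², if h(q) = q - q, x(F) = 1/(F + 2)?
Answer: 0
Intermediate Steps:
x(F) = 1/(2 + F)
h(q) = 0
h(x(t))² = 0² = 0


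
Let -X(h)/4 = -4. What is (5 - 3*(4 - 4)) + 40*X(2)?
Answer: 645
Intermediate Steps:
X(h) = 16 (X(h) = -4*(-4) = 16)
(5 - 3*(4 - 4)) + 40*X(2) = (5 - 3*(4 - 4)) + 40*16 = (5 - 3*0) + 640 = (5 + 0) + 640 = 5 + 640 = 645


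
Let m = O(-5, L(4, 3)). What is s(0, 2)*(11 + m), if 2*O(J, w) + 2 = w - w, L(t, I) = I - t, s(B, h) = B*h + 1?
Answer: 10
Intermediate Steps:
s(B, h) = 1 + B*h
O(J, w) = -1 (O(J, w) = -1 + (w - w)/2 = -1 + (1/2)*0 = -1 + 0 = -1)
m = -1
s(0, 2)*(11 + m) = (1 + 0*2)*(11 - 1) = (1 + 0)*10 = 1*10 = 10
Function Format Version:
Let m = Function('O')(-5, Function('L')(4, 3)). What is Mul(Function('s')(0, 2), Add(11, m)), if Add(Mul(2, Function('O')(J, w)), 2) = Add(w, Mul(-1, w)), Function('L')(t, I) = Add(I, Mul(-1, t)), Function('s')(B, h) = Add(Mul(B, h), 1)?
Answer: 10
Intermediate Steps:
Function('s')(B, h) = Add(1, Mul(B, h))
Function('O')(J, w) = -1 (Function('O')(J, w) = Add(-1, Mul(Rational(1, 2), Add(w, Mul(-1, w)))) = Add(-1, Mul(Rational(1, 2), 0)) = Add(-1, 0) = -1)
m = -1
Mul(Function('s')(0, 2), Add(11, m)) = Mul(Add(1, Mul(0, 2)), Add(11, -1)) = Mul(Add(1, 0), 10) = Mul(1, 10) = 10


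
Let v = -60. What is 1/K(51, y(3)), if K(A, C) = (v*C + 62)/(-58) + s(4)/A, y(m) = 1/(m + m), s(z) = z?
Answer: -1479/1210 ≈ -1.2223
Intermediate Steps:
y(m) = 1/(2*m)
K(A, C) = -31/29 + 4/A + 30*C/29 (K(A, C) = (-60*C + 62)/(-58) + 4/A = (62 - 60*C)*(-1/58) + 4/A = (-31/29 + 30*C/29) + 4/A = -31/29 + 4/A + 30*C/29)
1/K(51, y(3)) = 1/((1/29)*(116 - 1*51*(31 - 15/3))/51) = 1/((1/29)*(1/51)*(116 - 1*51*(31 - 15/3))) = 1/((1/29)*(1/51)*(116 - 1*51*(31 - 30*⅙))) = 1/((1/29)*(1/51)*(116 - 1*51*(31 - 5))) = 1/((1/29)*(1/51)*(116 - 1*51*26)) = 1/((1/29)*(1/51)*(116 - 1326)) = 1/((1/29)*(1/51)*(-1210)) = 1/(-1210/1479) = -1479/1210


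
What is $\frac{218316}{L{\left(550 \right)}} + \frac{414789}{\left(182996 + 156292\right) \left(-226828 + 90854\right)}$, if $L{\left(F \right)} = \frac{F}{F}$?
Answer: $\frac{3357288664233001}{15378115504} \approx 2.1832 \cdot 10^{5}$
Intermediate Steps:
$L{\left(F \right)} = 1$
$\frac{218316}{L{\left(550 \right)}} + \frac{414789}{\left(182996 + 156292\right) \left(-226828 + 90854\right)} = \frac{218316}{1} + \frac{414789}{\left(182996 + 156292\right) \left(-226828 + 90854\right)} = 218316 \cdot 1 + \frac{414789}{339288 \left(-135974\right)} = 218316 + \frac{414789}{-46134346512} = 218316 + 414789 \left(- \frac{1}{46134346512}\right) = 218316 - \frac{138263}{15378115504} = \frac{3357288664233001}{15378115504}$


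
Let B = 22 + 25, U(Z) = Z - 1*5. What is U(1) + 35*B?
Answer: 1641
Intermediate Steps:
U(Z) = -5 + Z (U(Z) = Z - 5 = -5 + Z)
B = 47
U(1) + 35*B = (-5 + 1) + 35*47 = -4 + 1645 = 1641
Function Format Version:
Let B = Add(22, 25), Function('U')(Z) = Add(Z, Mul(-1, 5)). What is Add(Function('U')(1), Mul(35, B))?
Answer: 1641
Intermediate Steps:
Function('U')(Z) = Add(-5, Z) (Function('U')(Z) = Add(Z, -5) = Add(-5, Z))
B = 47
Add(Function('U')(1), Mul(35, B)) = Add(Add(-5, 1), Mul(35, 47)) = Add(-4, 1645) = 1641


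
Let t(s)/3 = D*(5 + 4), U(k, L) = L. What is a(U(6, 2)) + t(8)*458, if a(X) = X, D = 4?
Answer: 49466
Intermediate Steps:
t(s) = 108 (t(s) = 3*(4*(5 + 4)) = 3*(4*9) = 3*36 = 108)
a(U(6, 2)) + t(8)*458 = 2 + 108*458 = 2 + 49464 = 49466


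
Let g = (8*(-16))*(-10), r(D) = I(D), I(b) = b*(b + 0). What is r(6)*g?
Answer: 46080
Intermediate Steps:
I(b) = b² (I(b) = b*b = b²)
r(D) = D²
g = 1280 (g = -128*(-10) = 1280)
r(6)*g = 6²*1280 = 36*1280 = 46080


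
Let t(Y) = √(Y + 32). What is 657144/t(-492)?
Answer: -328572*I*√115/115 ≈ -30640.0*I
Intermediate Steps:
t(Y) = √(32 + Y)
657144/t(-492) = 657144/(√(32 - 492)) = 657144/(√(-460)) = 657144/((2*I*√115)) = 657144*(-I*√115/230) = -328572*I*√115/115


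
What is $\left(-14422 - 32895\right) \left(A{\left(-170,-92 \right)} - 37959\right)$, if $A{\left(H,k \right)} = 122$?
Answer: $1790333329$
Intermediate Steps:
$\left(-14422 - 32895\right) \left(A{\left(-170,-92 \right)} - 37959\right) = \left(-14422 - 32895\right) \left(122 - 37959\right) = \left(-47317\right) \left(-37837\right) = 1790333329$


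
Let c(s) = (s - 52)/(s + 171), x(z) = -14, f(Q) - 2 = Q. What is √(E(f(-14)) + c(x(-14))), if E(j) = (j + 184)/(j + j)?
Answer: I*√6732474/942 ≈ 2.7545*I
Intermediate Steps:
f(Q) = 2 + Q
c(s) = (-52 + s)/(171 + s)
E(j) = (184 + j)/(2*j) (E(j) = (184 + j)/((2*j)) = (184 + j)*(1/(2*j)) = (184 + j)/(2*j))
√(E(f(-14)) + c(x(-14))) = √((184 + (2 - 14))/(2*(2 - 14)) + (-52 - 14)/(171 - 14)) = √((½)*(184 - 12)/(-12) - 66/157) = √((½)*(-1/12)*172 + (1/157)*(-66)) = √(-43/6 - 66/157) = √(-7147/942) = I*√6732474/942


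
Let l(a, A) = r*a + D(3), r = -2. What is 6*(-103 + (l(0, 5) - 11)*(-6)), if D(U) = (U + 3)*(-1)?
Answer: -6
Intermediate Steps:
D(U) = -3 - U (D(U) = (3 + U)*(-1) = -3 - U)
l(a, A) = -6 - 2*a (l(a, A) = -2*a + (-3 - 1*3) = -2*a + (-3 - 3) = -2*a - 6 = -6 - 2*a)
6*(-103 + (l(0, 5) - 11)*(-6)) = 6*(-103 + ((-6 - 2*0) - 11)*(-6)) = 6*(-103 + ((-6 + 0) - 11)*(-6)) = 6*(-103 + (-6 - 11)*(-6)) = 6*(-103 - 17*(-6)) = 6*(-103 + 102) = 6*(-1) = -6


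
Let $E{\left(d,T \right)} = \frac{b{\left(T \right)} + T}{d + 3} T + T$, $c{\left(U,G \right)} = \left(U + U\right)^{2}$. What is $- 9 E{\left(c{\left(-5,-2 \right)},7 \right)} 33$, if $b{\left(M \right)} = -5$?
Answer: $- \frac{218295}{103} \approx -2119.4$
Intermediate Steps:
$c{\left(U,G \right)} = 4 U^{2}$ ($c{\left(U,G \right)} = \left(2 U\right)^{2} = 4 U^{2}$)
$E{\left(d,T \right)} = T + \frac{T \left(-5 + T\right)}{3 + d}$ ($E{\left(d,T \right)} = \frac{-5 + T}{d + 3} T + T = \frac{-5 + T}{3 + d} T + T = \frac{T \left(-5 + T\right)}{3 + d} + T = T + \frac{T \left(-5 + T\right)}{3 + d}$)
$- 9 E{\left(c{\left(-5,-2 \right)},7 \right)} 33 = - 9 \frac{7 \left(-2 + 7 + 4 \left(-5\right)^{2}\right)}{3 + 4 \left(-5\right)^{2}} \cdot 33 = - 9 \frac{7 \left(-2 + 7 + 4 \cdot 25\right)}{3 + 4 \cdot 25} \cdot 33 = - 9 \frac{7 \left(-2 + 7 + 100\right)}{3 + 100} \cdot 33 = - 9 \cdot 7 \cdot \frac{1}{103} \cdot 105 \cdot 33 = \left(-9\right) \frac{735}{103} \cdot 33 = \left(- \frac{6615}{103}\right) 33 = - \frac{218295}{103}$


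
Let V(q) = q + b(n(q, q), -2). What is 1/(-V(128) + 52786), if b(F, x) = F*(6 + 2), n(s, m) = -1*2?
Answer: 1/52674 ≈ 1.8985e-5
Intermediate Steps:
n(s, m) = -2
b(F, x) = 8*F (b(F, x) = F*8 = 8*F)
V(q) = -16 + q (V(q) = q + 8*(-2) = q - 16 = -16 + q)
1/(-V(128) + 52786) = 1/(-(-16 + 128) + 52786) = 1/(-1*112 + 52786) = 1/(-112 + 52786) = 1/52674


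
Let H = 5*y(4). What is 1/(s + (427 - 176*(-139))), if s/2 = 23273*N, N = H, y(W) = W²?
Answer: 1/3748571 ≈ 2.6677e-7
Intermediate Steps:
H = 80 (H = 5*4² = 5*16 = 80)
N = 80
s = 3723680 (s = 2*(23273*80) = 2*1861840 = 3723680)
1/(s + (427 - 176*(-139))) = 1/(3723680 + (427 - 176*(-139))) = 1/(3723680 + (427 + 24464)) = 1/(3723680 + 24891) = 1/3748571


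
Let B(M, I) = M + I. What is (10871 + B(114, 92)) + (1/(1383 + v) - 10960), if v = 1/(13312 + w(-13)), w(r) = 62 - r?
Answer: 2166177361/18514222 ≈ 117.00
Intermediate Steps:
v = 1/13387 (v = 1/(13312 + (62 - 1*(-13))) = 1/(13312 + (62 + 13)) = 1/(13312 + 75) = 1/13387 ≈ 7.4699e-5)
B(M, I) = I + M
(10871 + B(114, 92)) + (1/(1383 + v) - 10960) = (10871 + (92 + 114)) + (1/(1383 + 1/13387) - 10960) = (10871 + 206) + (1/(18514222/13387) - 10960) = 11077 + (13387/18514222 - 10960) = 11077 - 202915859733/18514222 = 2166177361/18514222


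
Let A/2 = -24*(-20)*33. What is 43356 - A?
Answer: 11676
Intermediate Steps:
A = 31680 (A = 2*(-24*(-20)*33) = 2*(480*33) = 2*15840 = 31680)
43356 - A = 43356 - 1*31680 = 43356 - 31680 = 11676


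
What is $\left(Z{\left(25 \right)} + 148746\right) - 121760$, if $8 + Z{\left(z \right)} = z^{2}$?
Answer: $27603$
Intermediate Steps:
$Z{\left(z \right)} = -8 + z^{2}$
$\left(Z{\left(25 \right)} + 148746\right) - 121760 = \left(\left(-8 + 25^{2}\right) + 148746\right) - 121760 = \left(\left(-8 + 625\right) + 148746\right) - 121760 = \left(617 + 148746\right) - 121760 = 149363 - 121760 = 27603$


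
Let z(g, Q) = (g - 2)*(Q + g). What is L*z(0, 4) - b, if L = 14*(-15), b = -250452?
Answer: 252132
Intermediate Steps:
z(g, Q) = (-2 + g)*(Q + g)
L = -210
L*z(0, 4) - b = -210*(0² - 2*4 - 2*0 + 4*0) - 1*(-250452) = -210*(0 - 8 + 0 + 0) + 250452 = -210*(-8) + 250452 = 1680 + 250452 = 252132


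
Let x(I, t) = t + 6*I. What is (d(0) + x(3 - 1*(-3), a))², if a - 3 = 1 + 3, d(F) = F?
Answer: 1849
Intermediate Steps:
a = 7 (a = 3 + (1 + 3) = 3 + 4 = 7)
(d(0) + x(3 - 1*(-3), a))² = (0 + (7 + 6*(3 - 1*(-3))))² = (0 + (7 + 6*(3 + 3)))² = (0 + (7 + 6*6))² = (0 + (7 + 36))² = (0 + 43)² = 43² = 1849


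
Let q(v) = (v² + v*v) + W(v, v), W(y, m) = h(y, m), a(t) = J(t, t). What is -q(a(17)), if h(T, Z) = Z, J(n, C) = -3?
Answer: -15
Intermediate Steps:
a(t) = -3
W(y, m) = m
q(v) = v + 2*v² (q(v) = (v² + v*v) + v = (v² + v²) + v = 2*v² + v = v + 2*v²)
-q(a(17)) = -(-3)*(1 + 2*(-3)) = -(-3)*(1 - 6) = -(-3)*(-5) = -1*15 = -15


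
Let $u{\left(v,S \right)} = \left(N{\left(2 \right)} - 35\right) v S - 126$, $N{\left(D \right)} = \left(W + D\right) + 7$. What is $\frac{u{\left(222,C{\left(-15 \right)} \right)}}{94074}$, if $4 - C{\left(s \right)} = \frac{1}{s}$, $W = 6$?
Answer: $- \frac{9091}{47037} \approx -0.19327$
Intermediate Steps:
$C{\left(s \right)} = 4 - \frac{1}{s}$
$N{\left(D \right)} = 13 + D$ ($N{\left(D \right)} = \left(6 + D\right) + 7 = 13 + D$)
$u{\left(v,S \right)} = -126 - 20 S v$ ($u{\left(v,S \right)} = \left(\left(13 + 2\right) - 35\right) v S - 126 = \left(15 - 35\right) v S - 126 = - 20 v S - 126 = - 20 S v - 126 = -126 - 20 S v$)
$\frac{u{\left(222,C{\left(-15 \right)} \right)}}{94074} = \frac{-126 - 20 \left(4 - \frac{1}{-15}\right) 222}{94074} = \left(-126 - 20 \left(4 - - \frac{1}{15}\right) 222\right) \frac{1}{94074} = \left(-126 - 20 \left(4 + \frac{1}{15}\right) 222\right) \frac{1}{94074} = \left(-126 - \frac{244}{3} \cdot 222\right) \frac{1}{94074} = \left(-126 - 18056\right) \frac{1}{94074} = \left(-18182\right) \frac{1}{94074} = - \frac{9091}{47037}$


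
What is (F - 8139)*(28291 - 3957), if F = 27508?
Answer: 471325246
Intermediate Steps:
(F - 8139)*(28291 - 3957) = (27508 - 8139)*(28291 - 3957) = 19369*24334 = 471325246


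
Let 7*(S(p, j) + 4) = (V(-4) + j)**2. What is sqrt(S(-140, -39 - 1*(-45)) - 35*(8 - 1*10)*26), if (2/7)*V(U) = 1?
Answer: sqrt(358463)/14 ≈ 42.766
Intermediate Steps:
V(U) = 7/2 (V(U) = (7/2)*1 = 7/2)
S(p, j) = -4 + (7/2 + j)**2/7
sqrt(S(-140, -39 - 1*(-45)) - 35*(8 - 1*10)*26) = sqrt((-4 + (7 + 2*(-39 - 1*(-45)))**2/28) - 35*(8 - 1*10)*26) = sqrt((-4 + (7 + 2*(-39 + 45))**2/28) - 35*(8 - 10)*26) = sqrt((-4 + (7 + 2*6)**2/28) - 35*(-2)*26) = sqrt((-4 + (7 + 12)**2/28) + 70*26) = sqrt((-4 + (1/28)*19**2) + 1820) = sqrt((-4 + (1/28)*361) + 1820) = sqrt((-4 + 361/28) + 1820) = sqrt(249/28 + 1820) = sqrt(51209/28) = sqrt(358463)/14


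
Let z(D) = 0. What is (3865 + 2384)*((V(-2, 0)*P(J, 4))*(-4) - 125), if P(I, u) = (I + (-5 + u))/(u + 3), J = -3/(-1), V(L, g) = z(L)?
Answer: -781125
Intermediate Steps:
V(L, g) = 0
J = 3 (J = -3*(-1) = 3)
P(I, u) = (-5 + I + u)/(3 + u)
(3865 + 2384)*((V(-2, 0)*P(J, 4))*(-4) - 125) = (3865 + 2384)*((0*((-5 + 3 + 4)/(3 + 4)))*(-4) - 125) = 6249*((0*(2/7))*(-4) - 125) = 6249*(0*(-4) - 125) = 6249*(0 - 125) = 6249*(-125) = -781125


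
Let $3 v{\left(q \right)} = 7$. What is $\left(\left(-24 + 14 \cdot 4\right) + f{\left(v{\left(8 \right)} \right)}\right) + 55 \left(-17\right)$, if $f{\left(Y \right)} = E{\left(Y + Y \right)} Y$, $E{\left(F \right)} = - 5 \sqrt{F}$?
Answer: $-903 - \frac{35 \sqrt{42}}{9} \approx -928.2$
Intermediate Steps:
$v{\left(q \right)} = \frac{7}{3}$ ($v{\left(q \right)} = \frac{1}{3} \cdot 7 = \frac{7}{3}$)
$f{\left(Y \right)} = - 5 \sqrt{2} Y^{\frac{3}{2}}$ ($f{\left(Y \right)} = - 5 \sqrt{Y + Y} Y = - 5 \sqrt{2 Y} Y = - 5 \sqrt{2} \sqrt{Y} Y = - 5 \sqrt{2} Y^{\frac{3}{2}}$)
$\left(\left(-24 + 14 \cdot 4\right) + f{\left(v{\left(8 \right)} \right)}\right) + 55 \left(-17\right) = \left(\left(-24 + 14 \cdot 4\right) - 5 \sqrt{2} \left(\frac{7}{3}\right)^{\frac{3}{2}}\right) + 55 \left(-17\right) = \left(\left(-24 + 56\right) - 5 \sqrt{2} \frac{7 \sqrt{21}}{9}\right) - 935 = \left(32 - \frac{35 \sqrt{42}}{9}\right) - 935 = -903 - \frac{35 \sqrt{42}}{9}$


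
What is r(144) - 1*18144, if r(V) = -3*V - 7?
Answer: -18583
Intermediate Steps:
r(V) = -7 - 3*V
r(144) - 1*18144 = (-7 - 3*144) - 1*18144 = (-7 - 432) - 18144 = -439 - 18144 = -18583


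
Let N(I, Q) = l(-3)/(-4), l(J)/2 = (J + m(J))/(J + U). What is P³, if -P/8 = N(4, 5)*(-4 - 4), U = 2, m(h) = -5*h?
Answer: 56623104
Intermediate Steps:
l(J) = -8*J/(2 + J) (l(J) = 2*((J - 5*J)/(J + 2)) = 2*((-4*J)/(2 + J)) = 2*(-4*J/(2 + J)) = -8*J/(2 + J))
N(I, Q) = 6 (N(I, Q) = -8*(-3)/(2 - 3)/(-4) = -8*(-3)/(-1)*(-¼) = -8*(-3)*(-1)*(-¼) = -24*(-¼) = 6)
P = 384 (P = -48*(-4 - 4) = -48*(-8) = -8*(-48) = 384)
P³ = 384³ = 56623104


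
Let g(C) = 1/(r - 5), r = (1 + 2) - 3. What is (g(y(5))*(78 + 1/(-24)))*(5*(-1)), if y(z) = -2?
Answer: 1871/24 ≈ 77.958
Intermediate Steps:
r = 0 (r = 3 - 3 = 0)
g(C) = -⅕ (g(C) = 1/(0 - 5) = 1/(-5) = -⅕)
(g(y(5))*(78 + 1/(-24)))*(5*(-1)) = (-(78 + 1/(-24))/5)*(5*(-1)) = -(78 - 1/24)/5*(-5) = -⅕*1871/24*(-5) = -1871/120*(-5) = 1871/24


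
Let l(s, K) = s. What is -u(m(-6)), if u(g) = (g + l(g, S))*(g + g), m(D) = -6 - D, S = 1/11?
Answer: 0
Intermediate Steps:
S = 1/11 ≈ 0.090909
u(g) = 4*g² (u(g) = (g + g)*(g + g) = (2*g)*(2*g) = 4*g²)
-u(m(-6)) = -4*(-6 - 1*(-6))² = -4*(-6 + 6)² = -4*0² = -4*0 = -1*0 = 0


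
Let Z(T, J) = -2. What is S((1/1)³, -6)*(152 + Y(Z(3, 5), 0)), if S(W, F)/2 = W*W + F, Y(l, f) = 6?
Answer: -1580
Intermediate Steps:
S(W, F) = 2*F + 2*W² (S(W, F) = 2*(W*W + F) = 2*(W² + F) = 2*(F + W²) = 2*F + 2*W²)
S((1/1)³, -6)*(152 + Y(Z(3, 5), 0)) = (2*(-6) + 2*((1/1)³)²)*(152 + 6) = (-12 + 2*(1³)²)*158 = (-12 + 2*1²)*158 = (-12 + 2*1)*158 = (-12 + 2)*158 = -10*158 = -1580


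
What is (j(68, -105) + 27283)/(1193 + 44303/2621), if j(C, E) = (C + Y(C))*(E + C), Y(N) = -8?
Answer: 65690123/3171156 ≈ 20.715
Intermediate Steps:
j(C, E) = (-8 + C)*(C + E) (j(C, E) = (C - 8)*(E + C) = (-8 + C)*(C + E))
(j(68, -105) + 27283)/(1193 + 44303/2621) = ((68**2 - 8*68 - 8*(-105) + 68*(-105)) + 27283)/(1193 + 44303/2621) = ((4624 - 544 + 840 - 7140) + 27283)/(1193 + 44303*(1/2621)) = (-2220 + 27283)/(1193 + 44303/2621) = 25063/(3171156/2621) = 25063*(2621/3171156) = 65690123/3171156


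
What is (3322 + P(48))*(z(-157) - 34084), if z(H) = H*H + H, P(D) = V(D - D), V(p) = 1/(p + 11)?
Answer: -31865496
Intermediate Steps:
V(p) = 1/(11 + p)
P(D) = 1/11 (P(D) = 1/(11 + (D - D)) = 1/(11 + 0) = 1/11)
z(H) = H + H² (z(H) = H² + H = H + H²)
(3322 + P(48))*(z(-157) - 34084) = (3322 + 1/11)*(-157*(1 - 157) - 34084) = 36543*(-157*(-156) - 34084)/11 = 36543*(24492 - 34084)/11 = (36543/11)*(-9592) = -31865496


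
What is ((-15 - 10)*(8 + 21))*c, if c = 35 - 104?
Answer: 50025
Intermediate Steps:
c = -69
((-15 - 10)*(8 + 21))*c = ((-15 - 10)*(8 + 21))*(-69) = -25*29*(-69) = -725*(-69) = 50025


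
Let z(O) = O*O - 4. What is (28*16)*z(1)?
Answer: -1344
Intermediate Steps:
z(O) = -4 + O² (z(O) = O² - 4 = -4 + O²)
(28*16)*z(1) = (28*16)*(-4 + 1²) = 448*(-4 + 1) = 448*(-3) = -1344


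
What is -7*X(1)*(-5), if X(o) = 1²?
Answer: 35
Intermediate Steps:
X(o) = 1
-7*X(1)*(-5) = -7*1*(-5) = -7*(-5) = 35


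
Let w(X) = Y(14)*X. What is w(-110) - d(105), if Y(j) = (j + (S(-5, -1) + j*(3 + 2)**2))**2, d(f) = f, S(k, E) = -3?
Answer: -14335415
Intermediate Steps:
Y(j) = (-3 + 26*j)**2 (Y(j) = (j + (-3 + j*(3 + 2)**2))**2 = (j + (-3 + j*5**2))**2 = (j + (-3 + j*25))**2 = (j + (-3 + 25*j))**2 = (-3 + 26*j)**2)
w(X) = 130321*X (w(X) = (-3 + 26*14)**2*X = (-3 + 364)**2*X = 361**2*X = 130321*X)
w(-110) - d(105) = 130321*(-110) - 1*105 = -14335310 - 105 = -14335415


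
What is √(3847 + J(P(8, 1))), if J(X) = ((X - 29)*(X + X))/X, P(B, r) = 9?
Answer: 9*√47 ≈ 61.701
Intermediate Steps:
J(X) = -58 + 2*X (J(X) = ((-29 + X)*(2*X))/X = (2*X*(-29 + X))/X = -58 + 2*X)
√(3847 + J(P(8, 1))) = √(3847 + (-58 + 2*9)) = √(3847 + (-58 + 18)) = √(3847 - 40) = √3807 = 9*√47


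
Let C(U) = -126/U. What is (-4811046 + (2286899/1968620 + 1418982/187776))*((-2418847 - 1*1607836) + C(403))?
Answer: 24049827948386206983176575/1241440120128 ≈ 1.9373e+13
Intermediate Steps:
(-4811046 + (2286899/1968620 + 1418982/187776))*((-2418847 - 1*1607836) + C(403)) = (-4811046 + (2286899/1968620 + 1418982/187776))*((-2418847 - 1*1607836) - 126/403) = (-4811046 + (2286899*(1/1968620) + 1418982*(1/187776)))*((-2418847 - 1607836) - 126*1/403) = (-4811046 + (2286899/1968620 + 236497/31296))*(-4026683 - 126/403) = (-4811046 + 134285878811/15402482880)*(-1622753375/403) = -74101919364013669/15402482880*(-1622753375/403) = 24049827948386206983176575/1241440120128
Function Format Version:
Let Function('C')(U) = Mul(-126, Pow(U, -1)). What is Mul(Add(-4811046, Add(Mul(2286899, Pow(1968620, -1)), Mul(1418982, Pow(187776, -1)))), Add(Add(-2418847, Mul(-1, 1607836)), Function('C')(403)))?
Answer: Rational(24049827948386206983176575, 1241440120128) ≈ 1.9373e+13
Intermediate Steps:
Mul(Add(-4811046, Add(Mul(2286899, Pow(1968620, -1)), Mul(1418982, Pow(187776, -1)))), Add(Add(-2418847, Mul(-1, 1607836)), Function('C')(403))) = Mul(Add(-4811046, Add(Mul(2286899, Pow(1968620, -1)), Mul(1418982, Pow(187776, -1)))), Add(Add(-2418847, Mul(-1, 1607836)), Mul(-126, Pow(403, -1)))) = Mul(Add(-4811046, Add(Mul(2286899, Rational(1, 1968620)), Mul(1418982, Rational(1, 187776)))), Add(Add(-2418847, -1607836), Mul(-126, Rational(1, 403)))) = Mul(Add(-4811046, Add(Rational(2286899, 1968620), Rational(236497, 31296))), Add(-4026683, Rational(-126, 403))) = Mul(Add(-4811046, Rational(134285878811, 15402482880)), Rational(-1622753375, 403)) = Mul(Rational(-74101919364013669, 15402482880), Rational(-1622753375, 403)) = Rational(24049827948386206983176575, 1241440120128)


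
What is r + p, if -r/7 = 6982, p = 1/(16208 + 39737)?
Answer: -2734255929/55945 ≈ -48874.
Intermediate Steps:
p = 1/55945 ≈ 1.7875e-5
r = -48874 (r = -7*6982 = -48874)
r + p = -48874 + 1/55945 = -2734255929/55945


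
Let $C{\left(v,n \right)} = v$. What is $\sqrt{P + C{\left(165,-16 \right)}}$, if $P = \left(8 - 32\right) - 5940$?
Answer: $i \sqrt{5799} \approx 76.151 i$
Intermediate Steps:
$P = -5964$ ($P = \left(8 - 32\right) - 5940 = -24 - 5940 = -5964$)
$\sqrt{P + C{\left(165,-16 \right)}} = \sqrt{-5964 + 165} = \sqrt{-5799} = i \sqrt{5799}$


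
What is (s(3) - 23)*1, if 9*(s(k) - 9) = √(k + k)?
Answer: -14 + √6/9 ≈ -13.728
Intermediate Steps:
s(k) = 9 + √2*√k/9 (s(k) = 9 + √(k + k)/9 = 9 + √(2*k)/9 = 9 + (√2*√k)/9 = 9 + √2*√k/9)
(s(3) - 23)*1 = ((9 + √2*√3/9) - 23)*1 = ((9 + √6/9) - 23)*1 = (-14 + √6/9)*1 = -14 + √6/9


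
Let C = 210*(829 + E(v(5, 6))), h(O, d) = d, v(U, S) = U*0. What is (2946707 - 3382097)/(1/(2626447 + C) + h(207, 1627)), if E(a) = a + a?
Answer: -121932580443/455647370 ≈ -267.60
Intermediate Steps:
v(U, S) = 0
E(a) = 2*a
C = 174090 (C = 210*(829 + 2*0) = 210*(829 + 0) = 210*829 = 174090)
(2946707 - 3382097)/(1/(2626447 + C) + h(207, 1627)) = (2946707 - 3382097)/(1/(2626447 + 174090) + 1627) = -435390/(1/2800537 + 1627) = -435390/4556473700/2800537 = -435390*2800537/4556473700 = -121932580443/455647370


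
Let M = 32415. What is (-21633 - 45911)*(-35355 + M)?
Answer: 198579360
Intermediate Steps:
(-21633 - 45911)*(-35355 + M) = (-21633 - 45911)*(-35355 + 32415) = -67544*(-2940) = 198579360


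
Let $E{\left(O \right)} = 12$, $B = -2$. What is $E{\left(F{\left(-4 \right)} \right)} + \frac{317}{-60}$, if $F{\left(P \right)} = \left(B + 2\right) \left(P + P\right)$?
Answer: $\frac{403}{60} \approx 6.7167$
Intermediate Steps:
$F{\left(P \right)} = 0$ ($F{\left(P \right)} = \left(-2 + 2\right) \left(P + P\right) = 0 \cdot 2 P = 0$)
$E{\left(F{\left(-4 \right)} \right)} + \frac{317}{-60} = 12 + \frac{317}{-60} = 12 + 317 \left(- \frac{1}{60}\right) = 12 - \frac{317}{60} = \frac{403}{60}$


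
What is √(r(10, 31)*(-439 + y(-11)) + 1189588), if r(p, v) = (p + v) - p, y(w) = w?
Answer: √1175638 ≈ 1084.3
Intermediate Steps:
r(p, v) = v
√(r(10, 31)*(-439 + y(-11)) + 1189588) = √(31*(-439 - 11) + 1189588) = √(31*(-450) + 1189588) = √(-13950 + 1189588) = √1175638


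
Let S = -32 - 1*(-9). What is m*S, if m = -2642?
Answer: 60766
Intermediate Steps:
S = -23 (S = -32 + 9 = -23)
m*S = -2642*(-23) = 60766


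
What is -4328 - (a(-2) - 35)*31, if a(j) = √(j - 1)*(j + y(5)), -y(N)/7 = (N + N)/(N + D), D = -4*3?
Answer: -3243 - 248*I*√3 ≈ -3243.0 - 429.55*I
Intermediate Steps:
D = -12
y(N) = -14*N/(-12 + N) (y(N) = -7*(N + N)/(N - 12) = -7*2*N/(-12 + N) = -14*N/(-12 + N))
a(j) = √(-1 + j)*(10 + j) (a(j) = √(j - 1)*(j - 14*5/(-12 + 5)) = √(-1 + j)*(j - 14*5/(-7)) = √(-1 + j)*(j - 14*5*(-⅐)) = √(-1 + j)*(j + 10) = √(-1 + j)*(10 + j))
-4328 - (a(-2) - 35)*31 = -4328 - (√(-1 - 2)*(10 - 2) - 35)*31 = -4328 - (√(-3)*8 - 35)*31 = -4328 - ((I*√3)*8 - 35)*31 = -4328 - (8*I*√3 - 35)*31 = -4328 - (-35 + 8*I*√3)*31 = -4328 - (-1085 + 248*I*√3) = -4328 + (1085 - 248*I*√3) = -3243 - 248*I*√3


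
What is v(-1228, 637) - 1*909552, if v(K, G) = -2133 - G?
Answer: -912322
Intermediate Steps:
v(-1228, 637) - 1*909552 = (-2133 - 1*637) - 1*909552 = (-2133 - 637) - 909552 = -2770 - 909552 = -912322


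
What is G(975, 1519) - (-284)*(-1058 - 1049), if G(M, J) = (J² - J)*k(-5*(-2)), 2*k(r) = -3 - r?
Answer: -15586361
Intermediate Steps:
k(r) = -3/2 - r/2 (k(r) = (-3 - r)/2 = -3/2 - r/2)
G(M, J) = -13*J²/2 + 13*J/2 (G(M, J) = (J² - J)*(-3/2 - (-5)*(-2)/2) = (J² - J)*(-3/2 - ½*10) = (J² - J)*(-3/2 - 5) = (J² - J)*(-13/2) = -13*J²/2 + 13*J/2)
G(975, 1519) - (-284)*(-1058 - 1049) = (13/2)*1519*(1 - 1*1519) - (-284)*(-1058 - 1049) = (13/2)*1519*(1 - 1519) - (-284)*(-2107) = (13/2)*1519*(-1518) - 1*598388 = -14987973 - 598388 = -15586361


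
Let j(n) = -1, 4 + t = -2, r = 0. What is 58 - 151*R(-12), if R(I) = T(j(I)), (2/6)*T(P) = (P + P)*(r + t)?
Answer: -5378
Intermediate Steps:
t = -6 (t = -4 - 2 = -6)
T(P) = -36*P (T(P) = 3*((P + P)*(0 - 6)) = 3*((2*P)*(-6)) = 3*(-12*P) = -36*P)
R(I) = 36 (R(I) = -36*(-1) = 36)
58 - 151*R(-12) = 58 - 151*36 = 58 - 5436 = -5378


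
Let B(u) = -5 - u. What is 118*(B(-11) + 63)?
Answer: 8142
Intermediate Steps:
118*(B(-11) + 63) = 118*((-5 - 1*(-11)) + 63) = 118*((-5 + 11) + 63) = 118*(6 + 63) = 118*69 = 8142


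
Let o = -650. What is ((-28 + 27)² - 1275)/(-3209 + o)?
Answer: 1274/3859 ≈ 0.33014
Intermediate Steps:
((-28 + 27)² - 1275)/(-3209 + o) = ((-28 + 27)² - 1275)/(-3209 - 650) = ((-1)² - 1275)/(-3859) = (1 - 1275)*(-1/3859) = -1274*(-1/3859) = 1274/3859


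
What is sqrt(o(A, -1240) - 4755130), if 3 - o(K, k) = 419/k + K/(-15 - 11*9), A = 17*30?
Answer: I*sqrt(659860697890510)/11780 ≈ 2180.6*I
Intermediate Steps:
A = 510
o(K, k) = 3 - 419/k + K/114 (o(K, k) = 3 - (419/k + K/(-15 - 11*9)) = 3 - (419/k + K/(-15 - 99)) = 3 - (419/k + K/(-114)) = 3 - (419/k + K*(-1/114)) = 3 - (419/k - K/114) = 3 + (-419/k + K/114) = 3 - 419/k + K/114)
sqrt(o(A, -1240) - 4755130) = sqrt((3 - 419/(-1240) + (1/114)*510) - 4755130) = sqrt((3 - 419*(-1/1240) + 85/19) - 4755130) = sqrt((3 + 419/1240 + 85/19) - 4755130) = sqrt(184041/23560 - 4755130) = sqrt(-112030678759/23560) = I*sqrt(659860697890510)/11780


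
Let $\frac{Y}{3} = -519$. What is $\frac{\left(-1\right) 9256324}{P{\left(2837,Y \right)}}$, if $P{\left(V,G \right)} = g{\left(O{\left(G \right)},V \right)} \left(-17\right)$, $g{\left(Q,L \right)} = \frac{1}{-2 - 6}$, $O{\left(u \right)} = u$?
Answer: $- \frac{74050592}{17} \approx -4.3559 \cdot 10^{6}$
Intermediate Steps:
$Y = -1557$ ($Y = 3 \left(-519\right) = -1557$)
$g{\left(Q,L \right)} = - \frac{1}{8}$ ($g{\left(Q,L \right)} = \frac{1}{-8} = - \frac{1}{8}$)
$P{\left(V,G \right)} = \frac{17}{8}$ ($P{\left(V,G \right)} = \left(- \frac{1}{8}\right) \left(-17\right) = \frac{17}{8}$)
$\frac{\left(-1\right) 9256324}{P{\left(2837,Y \right)}} = \frac{\left(-1\right) 9256324}{\frac{17}{8}} = \left(-9256324\right) \frac{8}{17} = - \frac{74050592}{17}$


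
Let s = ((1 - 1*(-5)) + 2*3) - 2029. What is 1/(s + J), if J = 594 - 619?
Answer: -1/2042 ≈ -0.00048972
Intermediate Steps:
J = -25
s = -2017 (s = ((1 + 5) + 6) - 2029 = (6 + 6) - 2029 = 12 - 2029 = -2017)
1/(s + J) = 1/(-2017 - 25) = 1/(-2042) = -1/2042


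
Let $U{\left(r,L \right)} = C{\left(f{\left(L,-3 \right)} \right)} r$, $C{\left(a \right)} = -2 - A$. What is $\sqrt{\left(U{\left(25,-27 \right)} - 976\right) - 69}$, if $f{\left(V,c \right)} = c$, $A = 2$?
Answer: $i \sqrt{1145} \approx 33.838 i$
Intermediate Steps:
$C{\left(a \right)} = -4$ ($C{\left(a \right)} = -2 - 2 = -4$)
$U{\left(r,L \right)} = - 4 r$
$\sqrt{\left(U{\left(25,-27 \right)} - 976\right) - 69} = \sqrt{\left(\left(-4\right) 25 - 976\right) - 69} = \sqrt{\left(-100 - 976\right) - 69} = \sqrt{-1076 - 69} = \sqrt{-1145} = i \sqrt{1145}$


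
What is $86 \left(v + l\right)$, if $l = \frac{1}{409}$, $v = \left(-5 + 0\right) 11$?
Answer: $- \frac{1934484}{409} \approx -4729.8$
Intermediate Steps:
$v = -55$ ($v = \left(-5\right) 11 = -55$)
$l = \frac{1}{409} \approx 0.002445$
$86 \left(v + l\right) = 86 \left(-55 + \frac{1}{409}\right) = 86 \left(- \frac{22494}{409}\right) = - \frac{1934484}{409}$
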